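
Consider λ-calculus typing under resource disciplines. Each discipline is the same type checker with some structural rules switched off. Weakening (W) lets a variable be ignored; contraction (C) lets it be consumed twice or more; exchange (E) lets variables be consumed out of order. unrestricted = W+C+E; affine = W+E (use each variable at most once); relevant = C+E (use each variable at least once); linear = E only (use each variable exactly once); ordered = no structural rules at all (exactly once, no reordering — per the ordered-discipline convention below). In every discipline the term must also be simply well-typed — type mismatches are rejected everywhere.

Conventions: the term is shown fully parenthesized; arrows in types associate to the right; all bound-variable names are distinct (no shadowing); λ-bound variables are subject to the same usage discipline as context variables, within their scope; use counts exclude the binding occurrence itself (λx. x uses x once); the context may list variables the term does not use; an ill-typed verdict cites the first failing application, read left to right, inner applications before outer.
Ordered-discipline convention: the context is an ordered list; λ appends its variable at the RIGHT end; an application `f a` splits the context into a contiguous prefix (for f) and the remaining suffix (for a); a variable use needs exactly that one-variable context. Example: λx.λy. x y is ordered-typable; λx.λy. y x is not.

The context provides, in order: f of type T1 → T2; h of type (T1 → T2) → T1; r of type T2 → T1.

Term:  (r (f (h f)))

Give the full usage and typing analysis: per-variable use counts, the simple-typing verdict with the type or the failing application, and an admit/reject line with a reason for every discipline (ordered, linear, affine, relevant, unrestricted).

usage: f: 2; h: 1; r: 1
uses in reading order: r, f, h, f
typing: the term checks, with type T1
ordered: ✗ — uses contraction: f ×2
linear: ✗ — uses contraction: f ×2
affine: ✗ — uses contraction: f ×2
relevant: ✓ — f, h, r: all used, weakening unneeded
unrestricted: ✓ — type-checks (T1) and nothing is barred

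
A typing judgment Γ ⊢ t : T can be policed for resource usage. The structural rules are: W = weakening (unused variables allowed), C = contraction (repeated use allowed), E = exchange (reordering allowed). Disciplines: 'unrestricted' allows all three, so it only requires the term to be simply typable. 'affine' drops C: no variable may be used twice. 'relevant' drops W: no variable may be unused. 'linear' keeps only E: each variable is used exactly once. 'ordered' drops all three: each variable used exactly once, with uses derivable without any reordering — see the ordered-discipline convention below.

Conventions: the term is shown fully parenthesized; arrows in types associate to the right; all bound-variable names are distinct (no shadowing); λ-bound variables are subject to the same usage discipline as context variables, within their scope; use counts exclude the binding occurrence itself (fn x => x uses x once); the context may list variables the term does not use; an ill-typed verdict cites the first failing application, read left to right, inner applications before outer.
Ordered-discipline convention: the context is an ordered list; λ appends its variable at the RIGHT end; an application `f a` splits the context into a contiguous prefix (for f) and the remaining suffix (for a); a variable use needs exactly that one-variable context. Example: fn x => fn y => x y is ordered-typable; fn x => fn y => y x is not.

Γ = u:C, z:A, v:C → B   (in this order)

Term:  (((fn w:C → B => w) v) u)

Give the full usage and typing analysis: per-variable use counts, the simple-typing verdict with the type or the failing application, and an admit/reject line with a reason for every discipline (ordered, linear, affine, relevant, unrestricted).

counts: u=1, z=0, v=1, w (λ-bound)=1
use order (left to right): w, v, u
typing: the term checks, with type B
ordered: ✗ — z never used (weakening)
linear: ✗ — z never used (weakening)
affine: ✓ — u, z, v, w: no repeats, contraction unneeded
relevant: ✗ — z never used (weakening)
unrestricted: ✓ — well-typed at B; no restrictions here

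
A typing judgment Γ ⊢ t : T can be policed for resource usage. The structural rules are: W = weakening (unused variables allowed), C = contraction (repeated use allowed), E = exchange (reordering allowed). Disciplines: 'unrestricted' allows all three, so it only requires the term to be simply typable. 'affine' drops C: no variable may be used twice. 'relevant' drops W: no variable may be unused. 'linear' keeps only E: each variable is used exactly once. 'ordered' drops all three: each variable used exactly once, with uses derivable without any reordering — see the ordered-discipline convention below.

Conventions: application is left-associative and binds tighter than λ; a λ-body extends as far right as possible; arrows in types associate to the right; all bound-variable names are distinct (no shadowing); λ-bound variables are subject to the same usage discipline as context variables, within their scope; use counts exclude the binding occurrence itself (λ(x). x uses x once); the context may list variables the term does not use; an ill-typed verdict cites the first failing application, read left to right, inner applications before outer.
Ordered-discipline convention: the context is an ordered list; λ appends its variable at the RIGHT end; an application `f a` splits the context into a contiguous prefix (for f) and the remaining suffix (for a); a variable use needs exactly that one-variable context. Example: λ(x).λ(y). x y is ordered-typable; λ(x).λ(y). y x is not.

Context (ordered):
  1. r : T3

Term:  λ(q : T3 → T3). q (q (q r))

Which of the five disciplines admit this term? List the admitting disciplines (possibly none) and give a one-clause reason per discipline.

admitted by: relevant, unrestricted
counts: r ×1; q [bound] ×3
order of uses: q, q, q, r
typing: well-typed — term : (T3 → T3) → T3
ordered: ✗, repeated use of q ×3
linear: ✗, repeated use of q ×3
affine: ✗, repeated use of q ×3
relevant: ✓, at least one use each (r, q)
unrestricted: ✓, well-typed at (T3 → T3) → T3; no restrictions here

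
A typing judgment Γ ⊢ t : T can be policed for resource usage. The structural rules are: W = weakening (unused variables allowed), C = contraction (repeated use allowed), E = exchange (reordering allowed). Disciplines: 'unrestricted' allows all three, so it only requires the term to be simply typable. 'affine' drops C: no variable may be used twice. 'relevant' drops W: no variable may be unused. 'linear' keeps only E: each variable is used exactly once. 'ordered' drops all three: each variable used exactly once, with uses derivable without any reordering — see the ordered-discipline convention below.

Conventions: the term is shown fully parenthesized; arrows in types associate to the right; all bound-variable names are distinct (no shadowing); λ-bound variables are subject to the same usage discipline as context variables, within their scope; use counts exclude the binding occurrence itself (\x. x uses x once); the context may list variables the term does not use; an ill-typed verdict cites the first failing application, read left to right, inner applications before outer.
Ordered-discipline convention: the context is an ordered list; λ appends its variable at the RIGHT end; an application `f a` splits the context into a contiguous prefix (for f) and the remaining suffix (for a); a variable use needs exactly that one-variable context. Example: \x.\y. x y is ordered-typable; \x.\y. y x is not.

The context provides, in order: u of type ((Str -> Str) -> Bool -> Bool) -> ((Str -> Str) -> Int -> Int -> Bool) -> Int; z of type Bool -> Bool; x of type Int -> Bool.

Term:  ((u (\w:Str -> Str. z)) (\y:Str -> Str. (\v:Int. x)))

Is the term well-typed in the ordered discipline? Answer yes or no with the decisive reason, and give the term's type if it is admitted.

no — w, y, v never used (weakening)
counts: u=1; z=1; x=1; w [bound]=0; y [bound]=0; v [bound]=0
left-to-right use order: u, z, x
typing: well-typed — term : Int
across the five disciplines: ordered ✗, linear ✗, affine ✓, relevant ✗, unrestricted ✓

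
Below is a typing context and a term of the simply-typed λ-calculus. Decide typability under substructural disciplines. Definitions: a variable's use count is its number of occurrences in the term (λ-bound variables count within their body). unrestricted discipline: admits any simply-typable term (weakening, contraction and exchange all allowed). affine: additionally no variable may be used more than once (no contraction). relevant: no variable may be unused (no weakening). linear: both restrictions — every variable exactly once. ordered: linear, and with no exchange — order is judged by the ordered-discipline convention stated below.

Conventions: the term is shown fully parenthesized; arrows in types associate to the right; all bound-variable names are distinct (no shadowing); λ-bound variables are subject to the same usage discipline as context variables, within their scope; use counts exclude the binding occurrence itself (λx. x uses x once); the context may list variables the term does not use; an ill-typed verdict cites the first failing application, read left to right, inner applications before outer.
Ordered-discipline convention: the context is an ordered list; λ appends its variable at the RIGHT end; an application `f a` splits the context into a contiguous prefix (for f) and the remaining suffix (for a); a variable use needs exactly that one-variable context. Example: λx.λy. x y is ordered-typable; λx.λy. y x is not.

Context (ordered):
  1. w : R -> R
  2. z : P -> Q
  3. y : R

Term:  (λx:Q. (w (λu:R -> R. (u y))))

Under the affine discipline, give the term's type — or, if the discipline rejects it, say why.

not well-typed under affine — not simply typable
use counts: w: 1; z: 0; y: 1; x [bound]: 0; u [bound]: 1
order of uses: w, u, y
typing: ill-typed: an argument (R -> R) -> R mismatches the expected R
all disciplines: ordered ✗ | linear ✗ | affine ✗ | relevant ✗ | unrestricted ✗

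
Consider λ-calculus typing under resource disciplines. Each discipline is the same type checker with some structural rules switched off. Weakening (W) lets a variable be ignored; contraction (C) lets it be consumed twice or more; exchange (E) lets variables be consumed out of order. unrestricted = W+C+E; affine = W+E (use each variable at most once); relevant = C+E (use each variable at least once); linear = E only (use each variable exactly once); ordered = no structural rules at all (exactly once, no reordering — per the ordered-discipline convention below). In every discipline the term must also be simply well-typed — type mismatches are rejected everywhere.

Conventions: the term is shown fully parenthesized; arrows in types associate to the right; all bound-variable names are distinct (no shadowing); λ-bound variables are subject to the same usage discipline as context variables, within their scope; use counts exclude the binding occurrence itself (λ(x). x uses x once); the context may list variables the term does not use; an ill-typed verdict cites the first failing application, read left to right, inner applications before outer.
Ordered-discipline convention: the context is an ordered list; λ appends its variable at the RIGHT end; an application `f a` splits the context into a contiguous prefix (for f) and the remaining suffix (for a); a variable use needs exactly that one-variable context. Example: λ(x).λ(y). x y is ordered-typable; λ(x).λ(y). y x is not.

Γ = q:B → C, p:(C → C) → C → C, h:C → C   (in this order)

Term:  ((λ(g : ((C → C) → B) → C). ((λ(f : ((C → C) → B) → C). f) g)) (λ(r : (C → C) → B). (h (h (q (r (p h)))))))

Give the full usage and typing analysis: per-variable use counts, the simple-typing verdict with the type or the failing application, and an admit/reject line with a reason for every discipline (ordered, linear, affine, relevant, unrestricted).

variable uses: q: 1×; p: 1×; h: 3×; g (bound): 1×; f (bound): 1×; r (bound): 1×
order of uses: f, g, h, h, q, r, p, h
typing: well-typed — term : ((C → C) → B) → C
ordered: ✗, h ×3 used more than once (contraction)
linear: ✗, h ×3 used more than once (contraction)
affine: ✗, h ×3 used more than once (contraction)
relevant: ✓, at least one use each (q, p, h, g, f, r)
unrestricted: ✓, simply typable at ((C → C) → B) → C; W, C, E all held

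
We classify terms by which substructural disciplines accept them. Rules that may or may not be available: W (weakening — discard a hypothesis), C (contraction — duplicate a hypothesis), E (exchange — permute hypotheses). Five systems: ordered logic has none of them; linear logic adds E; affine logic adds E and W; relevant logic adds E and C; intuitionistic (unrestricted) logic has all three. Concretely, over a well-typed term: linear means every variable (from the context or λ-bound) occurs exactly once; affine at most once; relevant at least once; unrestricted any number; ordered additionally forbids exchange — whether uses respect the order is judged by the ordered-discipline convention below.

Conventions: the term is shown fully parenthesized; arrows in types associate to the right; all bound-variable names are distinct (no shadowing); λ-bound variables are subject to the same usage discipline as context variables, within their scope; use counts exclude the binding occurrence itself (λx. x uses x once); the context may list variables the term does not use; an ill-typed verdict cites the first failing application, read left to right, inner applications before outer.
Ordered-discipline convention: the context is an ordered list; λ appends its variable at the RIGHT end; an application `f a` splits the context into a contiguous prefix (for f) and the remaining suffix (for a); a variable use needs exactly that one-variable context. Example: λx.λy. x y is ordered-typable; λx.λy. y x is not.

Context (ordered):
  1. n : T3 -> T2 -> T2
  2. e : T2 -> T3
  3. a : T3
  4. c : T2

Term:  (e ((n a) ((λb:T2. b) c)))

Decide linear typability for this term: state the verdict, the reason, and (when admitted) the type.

yes — n, e, a, c, b: one use apiece; term : T3
variable uses: n: 1; e: 1; a: 1; c: 1; b (bound): 1
use order (left to right): e, n, a, b, c
typing: the term checks, with type T3
all disciplines: ordered ✗, linear ✓, affine ✓, relevant ✓, unrestricted ✓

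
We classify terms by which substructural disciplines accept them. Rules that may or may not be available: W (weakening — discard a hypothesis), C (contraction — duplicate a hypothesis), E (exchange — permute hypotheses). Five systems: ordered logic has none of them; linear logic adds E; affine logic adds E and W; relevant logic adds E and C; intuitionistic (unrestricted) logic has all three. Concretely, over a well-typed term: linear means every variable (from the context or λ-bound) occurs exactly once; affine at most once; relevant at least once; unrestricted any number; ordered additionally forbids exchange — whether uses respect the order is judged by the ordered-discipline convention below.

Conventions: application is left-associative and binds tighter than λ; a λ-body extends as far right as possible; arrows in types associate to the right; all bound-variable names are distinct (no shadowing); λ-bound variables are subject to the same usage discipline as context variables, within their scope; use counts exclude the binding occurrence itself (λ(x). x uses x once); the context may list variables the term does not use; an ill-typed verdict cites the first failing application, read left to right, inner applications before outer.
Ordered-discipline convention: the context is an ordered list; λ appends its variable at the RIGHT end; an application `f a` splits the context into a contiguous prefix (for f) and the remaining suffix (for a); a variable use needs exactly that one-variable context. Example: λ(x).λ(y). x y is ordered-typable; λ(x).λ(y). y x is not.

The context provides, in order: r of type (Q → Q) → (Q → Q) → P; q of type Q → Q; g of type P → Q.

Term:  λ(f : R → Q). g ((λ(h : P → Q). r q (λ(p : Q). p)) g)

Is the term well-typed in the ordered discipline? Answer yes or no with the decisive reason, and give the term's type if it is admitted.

no — repeated use of g ×2; needs weakening: f, h unused
use counts: r: 1, q: 1, g: 2, f (λ-bound): 0, h (λ-bound): 0, p (λ-bound): 1
left-to-right use order: g, r, q, p, g
typing: well-typed — term : (R → Q) → Q
summary: ordered ✗, linear ✗, affine ✗, relevant ✗, unrestricted ✓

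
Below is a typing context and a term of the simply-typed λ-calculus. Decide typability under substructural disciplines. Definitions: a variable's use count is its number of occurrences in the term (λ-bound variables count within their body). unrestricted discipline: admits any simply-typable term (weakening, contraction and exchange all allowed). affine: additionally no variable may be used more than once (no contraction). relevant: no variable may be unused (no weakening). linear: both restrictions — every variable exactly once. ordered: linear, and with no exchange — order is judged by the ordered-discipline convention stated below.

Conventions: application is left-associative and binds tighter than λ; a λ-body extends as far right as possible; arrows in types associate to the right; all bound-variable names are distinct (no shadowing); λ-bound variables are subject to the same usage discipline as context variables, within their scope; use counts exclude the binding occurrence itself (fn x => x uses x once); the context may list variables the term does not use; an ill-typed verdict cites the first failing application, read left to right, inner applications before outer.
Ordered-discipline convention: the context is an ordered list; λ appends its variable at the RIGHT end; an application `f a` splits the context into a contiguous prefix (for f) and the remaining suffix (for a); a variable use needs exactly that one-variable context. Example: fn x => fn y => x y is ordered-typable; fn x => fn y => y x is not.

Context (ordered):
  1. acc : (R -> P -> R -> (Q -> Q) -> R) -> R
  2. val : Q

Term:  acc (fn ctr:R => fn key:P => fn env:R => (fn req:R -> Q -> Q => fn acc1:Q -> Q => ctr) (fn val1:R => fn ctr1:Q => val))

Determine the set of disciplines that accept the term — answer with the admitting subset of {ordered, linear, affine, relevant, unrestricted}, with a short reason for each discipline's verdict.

admitting disciplines: affine, unrestricted
use counts: acc=1, val=1, ctr [bound]=1, key [bound]=0, env [bound]=0, req [bound]=0, acc1 [bound]=0, val1 [bound]=0, ctr1 [bound]=0
use order (left to right): acc, ctr, val
typing: ✓ — R
ordered ✗ (needs weakening: key, env, req, acc1, val1, ctr1 unused)
linear ✗ (needs weakening: key, env, req, acc1, val1, ctr1 unused)
affine ✓ (at most one use each (acc, val, ctr, key, env, req, acc1, val1, ctr1))
relevant ✗ (needs weakening: key, env, req, acc1, val1, ctr1 unused)
unrestricted ✓ (typability at R is all that's needed)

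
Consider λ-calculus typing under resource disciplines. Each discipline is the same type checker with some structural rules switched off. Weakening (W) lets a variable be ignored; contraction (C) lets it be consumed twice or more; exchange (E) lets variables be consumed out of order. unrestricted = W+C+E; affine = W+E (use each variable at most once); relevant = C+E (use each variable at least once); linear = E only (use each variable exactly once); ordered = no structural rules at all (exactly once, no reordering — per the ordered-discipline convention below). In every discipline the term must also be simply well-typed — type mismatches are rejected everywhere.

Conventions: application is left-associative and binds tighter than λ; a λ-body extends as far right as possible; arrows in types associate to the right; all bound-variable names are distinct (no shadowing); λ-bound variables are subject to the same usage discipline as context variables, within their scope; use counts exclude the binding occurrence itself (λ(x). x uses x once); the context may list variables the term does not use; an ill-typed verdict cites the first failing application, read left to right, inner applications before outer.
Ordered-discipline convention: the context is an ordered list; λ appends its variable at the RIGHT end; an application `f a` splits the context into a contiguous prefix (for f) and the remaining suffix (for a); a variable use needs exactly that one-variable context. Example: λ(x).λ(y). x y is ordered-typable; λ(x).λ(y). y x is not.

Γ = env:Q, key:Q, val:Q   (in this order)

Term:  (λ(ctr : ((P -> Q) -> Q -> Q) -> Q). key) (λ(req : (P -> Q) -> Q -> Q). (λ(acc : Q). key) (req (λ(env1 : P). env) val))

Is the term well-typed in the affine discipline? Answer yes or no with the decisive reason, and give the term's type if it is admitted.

no — repeated use of key ×2
variable uses: env: 1×, key: 2×, val: 1×, ctr [bound]: 0×, req [bound]: 1×, acc [bound]: 0×, env1 [bound]: 0×
use order (left to right): key, key, req, env, val
typing: well-typed — term : Q
per-discipline verdicts: ordered ✗; linear ✗; affine ✗; relevant ✗; unrestricted ✓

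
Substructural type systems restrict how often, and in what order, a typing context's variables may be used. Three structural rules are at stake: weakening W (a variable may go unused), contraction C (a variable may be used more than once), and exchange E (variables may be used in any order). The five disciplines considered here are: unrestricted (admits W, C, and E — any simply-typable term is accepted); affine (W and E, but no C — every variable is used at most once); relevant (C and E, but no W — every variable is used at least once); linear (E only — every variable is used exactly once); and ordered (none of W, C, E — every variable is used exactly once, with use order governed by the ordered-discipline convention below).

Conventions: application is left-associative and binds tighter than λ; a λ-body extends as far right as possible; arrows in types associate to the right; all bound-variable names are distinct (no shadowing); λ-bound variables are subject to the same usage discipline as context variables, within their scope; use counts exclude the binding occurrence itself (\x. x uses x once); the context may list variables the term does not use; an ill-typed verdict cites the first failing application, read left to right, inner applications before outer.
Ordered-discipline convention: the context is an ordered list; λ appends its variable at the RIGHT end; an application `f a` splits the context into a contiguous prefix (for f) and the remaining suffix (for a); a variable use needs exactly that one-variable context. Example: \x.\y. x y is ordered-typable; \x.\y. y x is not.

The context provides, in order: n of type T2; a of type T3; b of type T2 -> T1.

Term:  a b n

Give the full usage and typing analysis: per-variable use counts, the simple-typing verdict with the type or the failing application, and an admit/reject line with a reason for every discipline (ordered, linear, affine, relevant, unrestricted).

use counts: n ×1; a ×1; b ×1
uses in reading order: a, b, n
typing: ill-typed: can't apply a value of type T3
ordered: ✗ — a type mismatch blocks all five
linear: ✗ — the type mismatch rejects it
affine: ✗ — not simply typable
relevant: ✗ — fails simple typing
unrestricted: ✗ — a type mismatch blocks all five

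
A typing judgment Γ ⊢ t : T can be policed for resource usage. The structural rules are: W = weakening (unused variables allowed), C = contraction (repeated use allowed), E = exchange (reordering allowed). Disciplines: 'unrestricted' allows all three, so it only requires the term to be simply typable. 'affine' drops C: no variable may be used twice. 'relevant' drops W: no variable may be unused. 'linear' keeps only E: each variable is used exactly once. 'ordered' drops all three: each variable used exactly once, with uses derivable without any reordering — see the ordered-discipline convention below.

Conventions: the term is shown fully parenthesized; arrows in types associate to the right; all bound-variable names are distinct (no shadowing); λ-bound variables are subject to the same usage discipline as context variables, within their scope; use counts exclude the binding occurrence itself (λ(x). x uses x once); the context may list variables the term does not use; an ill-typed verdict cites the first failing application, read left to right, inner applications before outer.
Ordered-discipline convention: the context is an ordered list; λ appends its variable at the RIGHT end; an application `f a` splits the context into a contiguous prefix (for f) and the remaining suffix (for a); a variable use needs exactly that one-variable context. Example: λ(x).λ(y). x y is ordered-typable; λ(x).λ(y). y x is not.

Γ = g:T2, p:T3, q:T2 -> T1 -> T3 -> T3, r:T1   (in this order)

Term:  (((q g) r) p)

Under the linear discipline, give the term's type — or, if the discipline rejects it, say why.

term : T3
usage: g: 1×, p: 1×, q: 1×, r: 1×
use order (left to right): q, g, r, p
typing: ✓ — T3
across the five disciplines: ordered ✗ | linear ✓ | affine ✓ | relevant ✓ | unrestricted ✓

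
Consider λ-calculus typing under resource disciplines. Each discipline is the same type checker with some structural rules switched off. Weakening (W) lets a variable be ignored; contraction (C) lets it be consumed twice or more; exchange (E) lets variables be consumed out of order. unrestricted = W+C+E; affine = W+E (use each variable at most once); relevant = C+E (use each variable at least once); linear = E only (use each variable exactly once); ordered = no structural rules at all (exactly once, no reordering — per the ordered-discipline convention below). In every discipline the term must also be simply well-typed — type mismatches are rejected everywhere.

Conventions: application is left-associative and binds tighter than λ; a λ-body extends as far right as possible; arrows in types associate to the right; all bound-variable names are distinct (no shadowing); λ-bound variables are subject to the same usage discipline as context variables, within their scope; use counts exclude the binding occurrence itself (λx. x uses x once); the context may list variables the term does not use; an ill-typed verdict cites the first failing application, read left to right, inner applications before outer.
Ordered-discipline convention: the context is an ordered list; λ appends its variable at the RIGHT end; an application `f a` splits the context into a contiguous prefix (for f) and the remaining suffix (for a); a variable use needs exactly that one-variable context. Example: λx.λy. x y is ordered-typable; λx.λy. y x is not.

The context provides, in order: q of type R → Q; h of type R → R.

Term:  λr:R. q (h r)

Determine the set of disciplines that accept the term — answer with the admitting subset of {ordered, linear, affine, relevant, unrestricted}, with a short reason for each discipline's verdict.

admitted in: ordered, linear, affine, relevant, unrestricted
counts: q=1; h=1; r [bound]=1
left-to-right use order: q, h, r
typing: ✓ — R → Q
ordered: ✓, q, h, r once each; derivable with no W/C/E
linear: ✓, q, h, r: one use apiece
affine: ✓, at most one use each (q, h, r)
relevant: ✓, q, h, r: all used, weakening unneeded
unrestricted: ✓, simply typable at R → Q; W, C, E all held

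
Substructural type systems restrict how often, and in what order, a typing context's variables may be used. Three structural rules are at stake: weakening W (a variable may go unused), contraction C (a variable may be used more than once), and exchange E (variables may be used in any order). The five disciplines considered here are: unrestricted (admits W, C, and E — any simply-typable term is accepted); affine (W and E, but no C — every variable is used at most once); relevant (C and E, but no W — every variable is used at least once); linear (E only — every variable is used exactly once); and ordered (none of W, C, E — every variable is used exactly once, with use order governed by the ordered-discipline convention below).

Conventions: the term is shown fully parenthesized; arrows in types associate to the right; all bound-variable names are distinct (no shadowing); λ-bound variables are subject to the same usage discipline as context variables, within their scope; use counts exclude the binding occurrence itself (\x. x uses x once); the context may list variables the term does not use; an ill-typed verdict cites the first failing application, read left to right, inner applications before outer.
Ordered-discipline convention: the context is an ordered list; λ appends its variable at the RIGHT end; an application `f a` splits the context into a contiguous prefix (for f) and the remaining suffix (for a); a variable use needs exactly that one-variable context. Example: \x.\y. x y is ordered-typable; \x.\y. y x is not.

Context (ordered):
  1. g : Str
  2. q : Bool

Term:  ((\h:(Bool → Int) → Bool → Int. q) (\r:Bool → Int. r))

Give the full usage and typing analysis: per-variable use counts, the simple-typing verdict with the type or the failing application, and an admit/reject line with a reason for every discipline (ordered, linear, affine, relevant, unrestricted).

variable uses: g: 0×, q: 1×, h (bound): 0×, r (bound): 1×
left-to-right use order: q, r
typing: well-typed at Bool
ordered ✗ (needs weakening: g, h unused)
linear ✗ (needs weakening: g, h unused)
affine ✓ (no duplicate uses among g, q, h, r)
relevant ✗ (needs weakening: g, h unused)
unrestricted ✓ (simply typable at Bool; W, C, E all held)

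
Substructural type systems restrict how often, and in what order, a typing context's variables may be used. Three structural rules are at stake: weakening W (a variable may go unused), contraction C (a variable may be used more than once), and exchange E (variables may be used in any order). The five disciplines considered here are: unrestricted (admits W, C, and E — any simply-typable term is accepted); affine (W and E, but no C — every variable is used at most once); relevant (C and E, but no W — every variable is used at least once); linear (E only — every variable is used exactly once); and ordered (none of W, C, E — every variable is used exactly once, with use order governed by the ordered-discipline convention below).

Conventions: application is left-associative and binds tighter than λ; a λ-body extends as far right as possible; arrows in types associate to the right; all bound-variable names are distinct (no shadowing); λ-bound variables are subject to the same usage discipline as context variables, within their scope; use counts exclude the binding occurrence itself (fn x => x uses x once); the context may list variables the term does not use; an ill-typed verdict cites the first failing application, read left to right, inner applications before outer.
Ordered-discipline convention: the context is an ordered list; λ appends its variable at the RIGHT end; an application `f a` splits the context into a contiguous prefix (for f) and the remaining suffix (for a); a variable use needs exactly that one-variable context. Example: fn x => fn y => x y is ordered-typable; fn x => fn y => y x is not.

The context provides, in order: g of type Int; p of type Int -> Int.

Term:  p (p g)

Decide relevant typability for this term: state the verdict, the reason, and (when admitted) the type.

yes — g, p: all used, weakening unneeded; term : Int
usage: g: 1×; p: 2×
left-to-right use order: p, p, g
typing: the term checks, with type Int
all disciplines: ordered ✗, linear ✗, affine ✗, relevant ✓, unrestricted ✓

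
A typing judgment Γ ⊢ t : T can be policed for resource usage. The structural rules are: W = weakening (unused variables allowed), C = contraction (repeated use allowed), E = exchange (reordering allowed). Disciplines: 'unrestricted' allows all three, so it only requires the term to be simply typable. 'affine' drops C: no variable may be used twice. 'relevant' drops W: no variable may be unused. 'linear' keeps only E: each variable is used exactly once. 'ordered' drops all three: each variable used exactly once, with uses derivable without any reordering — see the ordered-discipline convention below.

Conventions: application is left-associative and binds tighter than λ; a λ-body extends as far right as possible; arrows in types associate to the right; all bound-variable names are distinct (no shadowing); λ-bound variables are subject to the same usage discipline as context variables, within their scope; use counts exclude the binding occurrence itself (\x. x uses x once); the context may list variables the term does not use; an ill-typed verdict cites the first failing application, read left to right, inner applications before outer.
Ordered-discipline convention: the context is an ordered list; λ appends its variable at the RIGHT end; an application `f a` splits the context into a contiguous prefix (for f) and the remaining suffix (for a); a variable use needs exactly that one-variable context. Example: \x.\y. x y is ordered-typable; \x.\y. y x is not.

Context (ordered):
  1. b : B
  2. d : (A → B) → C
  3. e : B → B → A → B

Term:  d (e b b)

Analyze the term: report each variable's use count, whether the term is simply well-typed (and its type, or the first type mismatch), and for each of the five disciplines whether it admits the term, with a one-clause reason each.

usage: b ×2; d ×1; e ×1
left-to-right use order: d, e, b, b
typing: well-typed — term : C
ordered: ✗, uses contraction: b ×2
linear: ✗, uses contraction: b ×2
affine: ✗, uses contraction: b ×2
relevant: ✓, none of b, d, e goes unused
unrestricted: ✓, simply typable at C; W, C, E all held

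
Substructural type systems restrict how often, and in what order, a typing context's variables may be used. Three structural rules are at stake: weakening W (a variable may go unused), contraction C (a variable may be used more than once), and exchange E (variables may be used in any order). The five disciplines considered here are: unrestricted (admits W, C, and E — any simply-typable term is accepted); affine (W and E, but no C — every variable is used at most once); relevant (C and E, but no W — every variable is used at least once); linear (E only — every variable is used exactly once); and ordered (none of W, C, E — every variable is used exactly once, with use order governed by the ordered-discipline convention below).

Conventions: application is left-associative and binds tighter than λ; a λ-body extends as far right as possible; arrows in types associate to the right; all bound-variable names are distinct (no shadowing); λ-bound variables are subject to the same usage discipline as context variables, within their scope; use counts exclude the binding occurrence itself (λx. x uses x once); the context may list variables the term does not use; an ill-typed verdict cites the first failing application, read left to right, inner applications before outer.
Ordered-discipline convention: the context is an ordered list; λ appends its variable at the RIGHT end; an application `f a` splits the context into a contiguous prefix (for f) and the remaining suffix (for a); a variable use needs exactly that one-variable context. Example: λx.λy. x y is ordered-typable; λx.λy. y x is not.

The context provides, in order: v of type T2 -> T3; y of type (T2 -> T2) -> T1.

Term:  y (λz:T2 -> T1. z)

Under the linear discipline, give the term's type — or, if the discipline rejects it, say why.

not well-typed under linear — a type mismatch blocks all five
counts: v ×0, y ×1, z (bound) ×1
left-to-right use order: y, z
typing: ill-typed: an argument (T2 -> T1) -> T2 -> T1 mismatches the expected T2 -> T2
summary: ordered ✗; linear ✗; affine ✗; relevant ✗; unrestricted ✗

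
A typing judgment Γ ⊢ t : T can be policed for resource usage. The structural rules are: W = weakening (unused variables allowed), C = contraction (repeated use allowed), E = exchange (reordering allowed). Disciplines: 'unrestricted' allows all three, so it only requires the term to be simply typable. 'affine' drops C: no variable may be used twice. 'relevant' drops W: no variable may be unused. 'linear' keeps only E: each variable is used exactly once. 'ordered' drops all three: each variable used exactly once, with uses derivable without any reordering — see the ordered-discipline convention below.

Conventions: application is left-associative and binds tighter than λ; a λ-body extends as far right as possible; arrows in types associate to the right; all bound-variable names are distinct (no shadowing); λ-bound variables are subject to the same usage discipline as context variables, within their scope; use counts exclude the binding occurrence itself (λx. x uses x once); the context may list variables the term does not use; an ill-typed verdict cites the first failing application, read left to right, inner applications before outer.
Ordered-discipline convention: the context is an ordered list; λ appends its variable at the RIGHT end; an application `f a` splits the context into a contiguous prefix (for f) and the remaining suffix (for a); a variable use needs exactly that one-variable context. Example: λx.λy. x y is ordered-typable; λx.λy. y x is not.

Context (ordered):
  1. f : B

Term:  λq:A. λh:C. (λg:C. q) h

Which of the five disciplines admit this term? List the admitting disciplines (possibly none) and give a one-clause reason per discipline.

admitting disciplines: affine, unrestricted
counts: f ×0; q (bound) ×1; h (bound) ×1; g (bound) ×0
use order (left to right): q, h
typing: ✓ — A -> C -> A
ordered: ✗, unused: f, g — weakening required
linear: ✗, unused: f, g — weakening required
affine: ✓, f, q, h, g: no repeats, contraction unneeded
relevant: ✗, unused: f, g — weakening required
unrestricted: ✓, simply typable at A -> C -> A; W, C, E all held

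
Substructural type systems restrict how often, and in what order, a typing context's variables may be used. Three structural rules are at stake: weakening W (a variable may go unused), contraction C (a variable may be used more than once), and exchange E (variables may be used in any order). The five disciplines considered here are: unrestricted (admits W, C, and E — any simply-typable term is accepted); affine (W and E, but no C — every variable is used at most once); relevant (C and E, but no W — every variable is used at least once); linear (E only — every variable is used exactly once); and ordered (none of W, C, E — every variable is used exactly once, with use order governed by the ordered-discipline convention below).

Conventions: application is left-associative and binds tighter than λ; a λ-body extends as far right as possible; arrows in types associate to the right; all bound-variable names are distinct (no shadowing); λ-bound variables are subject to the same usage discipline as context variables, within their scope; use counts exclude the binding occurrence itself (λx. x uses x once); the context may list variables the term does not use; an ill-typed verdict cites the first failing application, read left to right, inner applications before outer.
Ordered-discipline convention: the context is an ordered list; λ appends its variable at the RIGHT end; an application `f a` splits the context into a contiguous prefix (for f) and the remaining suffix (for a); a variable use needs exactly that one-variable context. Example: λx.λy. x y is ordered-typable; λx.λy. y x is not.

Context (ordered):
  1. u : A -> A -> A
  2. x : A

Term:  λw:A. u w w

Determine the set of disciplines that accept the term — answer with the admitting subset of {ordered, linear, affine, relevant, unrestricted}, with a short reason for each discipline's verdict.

admitting disciplines: unrestricted
counts: u: 1, x: 0, w [bound]: 2
use order (left to right): u, w, w
typing: well-typed at A -> A
ordered: ✗ — w ×2 used more than once (contraction); x never used (weakening)
linear: ✗ — w ×2 used more than once (contraction); x never used (weakening)
affine: ✗ — w ×2 used more than once (contraction)
relevant: ✗ — x never used (weakening)
unrestricted: ✓ — simply typable at A -> A; W, C, E all held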